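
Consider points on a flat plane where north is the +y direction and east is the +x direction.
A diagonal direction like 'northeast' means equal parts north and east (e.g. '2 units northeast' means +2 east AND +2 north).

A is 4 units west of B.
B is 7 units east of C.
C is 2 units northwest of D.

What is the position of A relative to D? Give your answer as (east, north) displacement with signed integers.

Answer: A is at (east=1, north=2) relative to D.

Derivation:
Place D at the origin (east=0, north=0).
  C is 2 units northwest of D: delta (east=-2, north=+2); C at (east=-2, north=2).
  B is 7 units east of C: delta (east=+7, north=+0); B at (east=5, north=2).
  A is 4 units west of B: delta (east=-4, north=+0); A at (east=1, north=2).
Therefore A relative to D: (east=1, north=2).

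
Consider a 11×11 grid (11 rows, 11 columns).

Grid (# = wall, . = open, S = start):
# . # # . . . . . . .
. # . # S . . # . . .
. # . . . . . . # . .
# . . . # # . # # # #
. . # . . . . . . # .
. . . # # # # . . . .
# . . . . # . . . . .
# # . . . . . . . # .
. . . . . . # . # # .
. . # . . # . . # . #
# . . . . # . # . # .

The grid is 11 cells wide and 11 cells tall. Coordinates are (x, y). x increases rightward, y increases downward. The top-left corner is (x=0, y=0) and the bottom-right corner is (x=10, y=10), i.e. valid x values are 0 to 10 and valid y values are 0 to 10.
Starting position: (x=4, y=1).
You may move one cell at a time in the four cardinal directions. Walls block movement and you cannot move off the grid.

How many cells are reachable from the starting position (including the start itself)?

Answer: Reachable cells: 78

Derivation:
BFS flood-fill from (x=4, y=1):
  Distance 0: (x=4, y=1)
  Distance 1: (x=4, y=0), (x=5, y=1), (x=4, y=2)
  Distance 2: (x=5, y=0), (x=6, y=1), (x=3, y=2), (x=5, y=2)
  Distance 3: (x=6, y=0), (x=2, y=2), (x=6, y=2), (x=3, y=3)
  Distance 4: (x=7, y=0), (x=2, y=1), (x=7, y=2), (x=2, y=3), (x=6, y=3), (x=3, y=4)
  Distance 5: (x=8, y=0), (x=1, y=3), (x=4, y=4), (x=6, y=4)
  Distance 6: (x=9, y=0), (x=8, y=1), (x=1, y=4), (x=5, y=4), (x=7, y=4)
  Distance 7: (x=10, y=0), (x=9, y=1), (x=0, y=4), (x=8, y=4), (x=1, y=5), (x=7, y=5)
  Distance 8: (x=10, y=1), (x=9, y=2), (x=0, y=5), (x=2, y=5), (x=8, y=5), (x=1, y=6), (x=7, y=6)
  Distance 9: (x=10, y=2), (x=9, y=5), (x=2, y=6), (x=6, y=6), (x=8, y=6), (x=7, y=7)
  Distance 10: (x=10, y=5), (x=3, y=6), (x=9, y=6), (x=2, y=7), (x=6, y=7), (x=8, y=7), (x=7, y=8)
  Distance 11: (x=10, y=4), (x=4, y=6), (x=10, y=6), (x=3, y=7), (x=5, y=7), (x=2, y=8), (x=7, y=9)
  Distance 12: (x=4, y=7), (x=10, y=7), (x=1, y=8), (x=3, y=8), (x=5, y=8), (x=6, y=9)
  Distance 13: (x=0, y=8), (x=4, y=8), (x=10, y=8), (x=1, y=9), (x=3, y=9), (x=6, y=10)
  Distance 14: (x=0, y=9), (x=4, y=9), (x=1, y=10), (x=3, y=10)
  Distance 15: (x=2, y=10), (x=4, y=10)
Total reachable: 78 (grid has 84 open cells total)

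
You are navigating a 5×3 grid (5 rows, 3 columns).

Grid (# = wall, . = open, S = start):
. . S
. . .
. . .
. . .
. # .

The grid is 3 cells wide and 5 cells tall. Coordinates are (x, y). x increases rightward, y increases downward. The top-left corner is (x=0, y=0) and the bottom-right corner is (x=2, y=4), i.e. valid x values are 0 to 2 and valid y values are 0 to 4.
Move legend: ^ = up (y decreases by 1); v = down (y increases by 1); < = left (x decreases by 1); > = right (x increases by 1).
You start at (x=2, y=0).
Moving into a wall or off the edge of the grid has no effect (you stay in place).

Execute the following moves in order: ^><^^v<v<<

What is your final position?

Answer: Final position: (x=0, y=2)

Derivation:
Start: (x=2, y=0)
  ^ (up): blocked, stay at (x=2, y=0)
  > (right): blocked, stay at (x=2, y=0)
  < (left): (x=2, y=0) -> (x=1, y=0)
  ^ (up): blocked, stay at (x=1, y=0)
  ^ (up): blocked, stay at (x=1, y=0)
  v (down): (x=1, y=0) -> (x=1, y=1)
  < (left): (x=1, y=1) -> (x=0, y=1)
  v (down): (x=0, y=1) -> (x=0, y=2)
  < (left): blocked, stay at (x=0, y=2)
  < (left): blocked, stay at (x=0, y=2)
Final: (x=0, y=2)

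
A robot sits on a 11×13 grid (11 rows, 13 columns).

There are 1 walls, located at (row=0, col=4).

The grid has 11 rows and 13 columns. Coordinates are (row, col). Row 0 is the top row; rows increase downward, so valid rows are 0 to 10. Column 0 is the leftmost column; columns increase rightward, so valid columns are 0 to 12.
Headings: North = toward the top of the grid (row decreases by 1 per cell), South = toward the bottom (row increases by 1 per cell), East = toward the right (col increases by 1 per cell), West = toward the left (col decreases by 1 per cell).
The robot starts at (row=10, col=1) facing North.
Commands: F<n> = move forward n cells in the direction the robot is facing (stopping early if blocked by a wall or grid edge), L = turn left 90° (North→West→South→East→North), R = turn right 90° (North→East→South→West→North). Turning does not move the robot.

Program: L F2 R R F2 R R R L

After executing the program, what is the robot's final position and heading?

Start: (row=10, col=1), facing North
  L: turn left, now facing West
  F2: move forward 1/2 (blocked), now at (row=10, col=0)
  R: turn right, now facing North
  R: turn right, now facing East
  F2: move forward 2, now at (row=10, col=2)
  R: turn right, now facing South
  R: turn right, now facing West
  R: turn right, now facing North
  L: turn left, now facing West
Final: (row=10, col=2), facing West

Answer: Final position: (row=10, col=2), facing West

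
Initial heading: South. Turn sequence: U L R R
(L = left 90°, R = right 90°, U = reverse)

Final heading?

Start: South
  U (U-turn (180°)) -> North
  L (left (90° counter-clockwise)) -> West
  R (right (90° clockwise)) -> North
  R (right (90° clockwise)) -> East
Final: East

Answer: Final heading: East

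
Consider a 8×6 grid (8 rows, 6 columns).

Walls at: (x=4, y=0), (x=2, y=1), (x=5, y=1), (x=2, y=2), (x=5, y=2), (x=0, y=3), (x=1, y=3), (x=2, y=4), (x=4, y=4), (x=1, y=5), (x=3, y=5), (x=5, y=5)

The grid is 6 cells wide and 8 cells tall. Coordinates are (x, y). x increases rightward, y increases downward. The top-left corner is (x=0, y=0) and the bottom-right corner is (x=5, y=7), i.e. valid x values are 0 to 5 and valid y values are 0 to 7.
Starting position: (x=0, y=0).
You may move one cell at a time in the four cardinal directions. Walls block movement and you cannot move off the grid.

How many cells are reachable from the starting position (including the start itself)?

Answer: Reachable cells: 18

Derivation:
BFS flood-fill from (x=0, y=0):
  Distance 0: (x=0, y=0)
  Distance 1: (x=1, y=0), (x=0, y=1)
  Distance 2: (x=2, y=0), (x=1, y=1), (x=0, y=2)
  Distance 3: (x=3, y=0), (x=1, y=2)
  Distance 4: (x=3, y=1)
  Distance 5: (x=4, y=1), (x=3, y=2)
  Distance 6: (x=4, y=2), (x=3, y=3)
  Distance 7: (x=2, y=3), (x=4, y=3), (x=3, y=4)
  Distance 8: (x=5, y=3)
  Distance 9: (x=5, y=4)
Total reachable: 18 (grid has 36 open cells total)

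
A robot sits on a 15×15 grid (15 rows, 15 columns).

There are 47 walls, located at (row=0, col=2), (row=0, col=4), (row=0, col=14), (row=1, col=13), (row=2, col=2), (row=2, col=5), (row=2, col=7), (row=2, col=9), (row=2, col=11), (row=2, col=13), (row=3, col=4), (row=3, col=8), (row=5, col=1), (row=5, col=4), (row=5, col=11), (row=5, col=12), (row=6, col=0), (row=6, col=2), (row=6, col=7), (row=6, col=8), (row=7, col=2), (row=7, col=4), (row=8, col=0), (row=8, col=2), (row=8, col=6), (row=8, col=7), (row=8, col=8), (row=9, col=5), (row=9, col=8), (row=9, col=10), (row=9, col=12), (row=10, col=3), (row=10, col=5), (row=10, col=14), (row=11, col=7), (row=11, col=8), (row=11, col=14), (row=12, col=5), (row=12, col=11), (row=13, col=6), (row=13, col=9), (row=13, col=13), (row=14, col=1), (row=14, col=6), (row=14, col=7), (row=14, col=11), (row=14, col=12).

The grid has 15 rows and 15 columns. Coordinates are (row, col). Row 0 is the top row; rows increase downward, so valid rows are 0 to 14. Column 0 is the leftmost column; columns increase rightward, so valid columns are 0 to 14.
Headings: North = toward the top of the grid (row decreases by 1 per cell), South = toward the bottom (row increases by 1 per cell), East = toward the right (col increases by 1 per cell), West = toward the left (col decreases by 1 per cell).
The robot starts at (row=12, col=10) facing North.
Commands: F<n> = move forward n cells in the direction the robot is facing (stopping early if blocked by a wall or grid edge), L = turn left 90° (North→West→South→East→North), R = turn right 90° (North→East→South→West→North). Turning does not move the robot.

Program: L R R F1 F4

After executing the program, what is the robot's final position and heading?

Start: (row=12, col=10), facing North
  L: turn left, now facing West
  R: turn right, now facing North
  R: turn right, now facing East
  F1: move forward 0/1 (blocked), now at (row=12, col=10)
  F4: move forward 0/4 (blocked), now at (row=12, col=10)
Final: (row=12, col=10), facing East

Answer: Final position: (row=12, col=10), facing East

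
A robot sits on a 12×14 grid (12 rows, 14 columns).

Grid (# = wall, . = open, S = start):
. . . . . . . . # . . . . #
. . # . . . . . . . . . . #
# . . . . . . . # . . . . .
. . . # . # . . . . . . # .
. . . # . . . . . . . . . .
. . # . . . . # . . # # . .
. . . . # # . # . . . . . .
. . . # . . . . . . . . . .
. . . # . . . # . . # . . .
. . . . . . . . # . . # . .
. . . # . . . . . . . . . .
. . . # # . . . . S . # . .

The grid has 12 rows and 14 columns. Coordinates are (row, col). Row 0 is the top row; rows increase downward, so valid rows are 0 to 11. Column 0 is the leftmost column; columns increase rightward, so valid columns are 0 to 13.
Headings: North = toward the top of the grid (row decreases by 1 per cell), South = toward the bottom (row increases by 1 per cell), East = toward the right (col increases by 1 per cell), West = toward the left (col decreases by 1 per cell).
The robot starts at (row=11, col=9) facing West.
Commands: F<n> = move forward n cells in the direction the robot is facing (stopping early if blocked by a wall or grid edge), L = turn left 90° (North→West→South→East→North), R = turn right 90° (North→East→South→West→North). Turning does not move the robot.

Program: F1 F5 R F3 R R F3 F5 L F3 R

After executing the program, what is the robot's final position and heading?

Start: (row=11, col=9), facing West
  F1: move forward 1, now at (row=11, col=8)
  F5: move forward 3/5 (blocked), now at (row=11, col=5)
  R: turn right, now facing North
  F3: move forward 3, now at (row=8, col=5)
  R: turn right, now facing East
  R: turn right, now facing South
  F3: move forward 3, now at (row=11, col=5)
  F5: move forward 0/5 (blocked), now at (row=11, col=5)
  L: turn left, now facing East
  F3: move forward 3, now at (row=11, col=8)
  R: turn right, now facing South
Final: (row=11, col=8), facing South

Answer: Final position: (row=11, col=8), facing South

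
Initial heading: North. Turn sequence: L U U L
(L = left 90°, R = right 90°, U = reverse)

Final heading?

Start: North
  L (left (90° counter-clockwise)) -> West
  U (U-turn (180°)) -> East
  U (U-turn (180°)) -> West
  L (left (90° counter-clockwise)) -> South
Final: South

Answer: Final heading: South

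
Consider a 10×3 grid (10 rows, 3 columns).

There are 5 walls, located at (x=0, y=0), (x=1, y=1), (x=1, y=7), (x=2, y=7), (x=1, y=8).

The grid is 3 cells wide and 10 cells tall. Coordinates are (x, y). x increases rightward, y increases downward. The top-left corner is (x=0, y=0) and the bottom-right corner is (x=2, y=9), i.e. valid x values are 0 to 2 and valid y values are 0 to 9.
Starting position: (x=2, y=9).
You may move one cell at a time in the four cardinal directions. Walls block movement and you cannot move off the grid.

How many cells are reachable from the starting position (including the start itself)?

Answer: Reachable cells: 25

Derivation:
BFS flood-fill from (x=2, y=9):
  Distance 0: (x=2, y=9)
  Distance 1: (x=2, y=8), (x=1, y=9)
  Distance 2: (x=0, y=9)
  Distance 3: (x=0, y=8)
  Distance 4: (x=0, y=7)
  Distance 5: (x=0, y=6)
  Distance 6: (x=0, y=5), (x=1, y=6)
  Distance 7: (x=0, y=4), (x=1, y=5), (x=2, y=6)
  Distance 8: (x=0, y=3), (x=1, y=4), (x=2, y=5)
  Distance 9: (x=0, y=2), (x=1, y=3), (x=2, y=4)
  Distance 10: (x=0, y=1), (x=1, y=2), (x=2, y=3)
  Distance 11: (x=2, y=2)
  Distance 12: (x=2, y=1)
  Distance 13: (x=2, y=0)
  Distance 14: (x=1, y=0)
Total reachable: 25 (grid has 25 open cells total)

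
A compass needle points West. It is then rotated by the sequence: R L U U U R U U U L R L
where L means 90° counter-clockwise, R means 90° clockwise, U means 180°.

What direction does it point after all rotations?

Answer: Final heading: West

Derivation:
Start: West
  R (right (90° clockwise)) -> North
  L (left (90° counter-clockwise)) -> West
  U (U-turn (180°)) -> East
  U (U-turn (180°)) -> West
  U (U-turn (180°)) -> East
  R (right (90° clockwise)) -> South
  U (U-turn (180°)) -> North
  U (U-turn (180°)) -> South
  U (U-turn (180°)) -> North
  L (left (90° counter-clockwise)) -> West
  R (right (90° clockwise)) -> North
  L (left (90° counter-clockwise)) -> West
Final: West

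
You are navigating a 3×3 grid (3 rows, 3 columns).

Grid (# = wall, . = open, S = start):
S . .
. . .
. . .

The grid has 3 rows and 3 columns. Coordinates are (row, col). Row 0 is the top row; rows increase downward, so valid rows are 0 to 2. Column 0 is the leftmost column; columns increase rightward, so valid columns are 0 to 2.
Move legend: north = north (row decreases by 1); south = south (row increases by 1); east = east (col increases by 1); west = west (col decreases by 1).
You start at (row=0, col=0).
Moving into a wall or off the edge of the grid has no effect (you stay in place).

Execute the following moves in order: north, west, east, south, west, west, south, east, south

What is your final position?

Start: (row=0, col=0)
  north (north): blocked, stay at (row=0, col=0)
  west (west): blocked, stay at (row=0, col=0)
  east (east): (row=0, col=0) -> (row=0, col=1)
  south (south): (row=0, col=1) -> (row=1, col=1)
  west (west): (row=1, col=1) -> (row=1, col=0)
  west (west): blocked, stay at (row=1, col=0)
  south (south): (row=1, col=0) -> (row=2, col=0)
  east (east): (row=2, col=0) -> (row=2, col=1)
  south (south): blocked, stay at (row=2, col=1)
Final: (row=2, col=1)

Answer: Final position: (row=2, col=1)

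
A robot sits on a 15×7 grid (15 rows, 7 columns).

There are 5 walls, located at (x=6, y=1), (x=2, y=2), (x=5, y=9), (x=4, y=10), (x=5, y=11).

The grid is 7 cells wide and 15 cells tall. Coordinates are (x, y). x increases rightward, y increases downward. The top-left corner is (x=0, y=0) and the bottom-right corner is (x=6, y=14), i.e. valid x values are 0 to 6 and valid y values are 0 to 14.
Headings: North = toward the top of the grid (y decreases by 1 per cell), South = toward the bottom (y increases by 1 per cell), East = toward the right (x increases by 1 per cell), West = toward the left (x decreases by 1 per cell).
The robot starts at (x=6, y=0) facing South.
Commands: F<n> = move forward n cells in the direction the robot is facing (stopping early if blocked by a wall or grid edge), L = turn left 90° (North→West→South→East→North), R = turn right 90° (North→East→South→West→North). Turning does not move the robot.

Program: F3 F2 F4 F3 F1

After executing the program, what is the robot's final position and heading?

Start: (x=6, y=0), facing South
  F3: move forward 0/3 (blocked), now at (x=6, y=0)
  F2: move forward 0/2 (blocked), now at (x=6, y=0)
  F4: move forward 0/4 (blocked), now at (x=6, y=0)
  F3: move forward 0/3 (blocked), now at (x=6, y=0)
  F1: move forward 0/1 (blocked), now at (x=6, y=0)
Final: (x=6, y=0), facing South

Answer: Final position: (x=6, y=0), facing South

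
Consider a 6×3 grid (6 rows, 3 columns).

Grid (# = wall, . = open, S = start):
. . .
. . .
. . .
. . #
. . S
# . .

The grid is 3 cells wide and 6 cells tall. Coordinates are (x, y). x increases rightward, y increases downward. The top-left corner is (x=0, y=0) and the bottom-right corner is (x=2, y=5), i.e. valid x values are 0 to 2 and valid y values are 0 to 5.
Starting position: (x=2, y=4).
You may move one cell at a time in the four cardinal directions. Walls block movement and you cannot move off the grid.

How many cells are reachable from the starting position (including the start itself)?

Answer: Reachable cells: 16

Derivation:
BFS flood-fill from (x=2, y=4):
  Distance 0: (x=2, y=4)
  Distance 1: (x=1, y=4), (x=2, y=5)
  Distance 2: (x=1, y=3), (x=0, y=4), (x=1, y=5)
  Distance 3: (x=1, y=2), (x=0, y=3)
  Distance 4: (x=1, y=1), (x=0, y=2), (x=2, y=2)
  Distance 5: (x=1, y=0), (x=0, y=1), (x=2, y=1)
  Distance 6: (x=0, y=0), (x=2, y=0)
Total reachable: 16 (grid has 16 open cells total)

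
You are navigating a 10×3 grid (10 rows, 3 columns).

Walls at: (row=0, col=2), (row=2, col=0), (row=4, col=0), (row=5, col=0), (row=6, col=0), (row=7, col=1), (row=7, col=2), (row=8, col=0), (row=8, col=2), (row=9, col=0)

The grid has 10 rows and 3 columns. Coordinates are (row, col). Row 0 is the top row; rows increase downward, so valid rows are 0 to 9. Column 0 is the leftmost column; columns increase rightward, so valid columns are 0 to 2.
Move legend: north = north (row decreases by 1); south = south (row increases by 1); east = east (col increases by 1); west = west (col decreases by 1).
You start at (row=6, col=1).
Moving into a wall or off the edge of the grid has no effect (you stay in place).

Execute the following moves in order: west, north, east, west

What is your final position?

Answer: Final position: (row=5, col=1)

Derivation:
Start: (row=6, col=1)
  west (west): blocked, stay at (row=6, col=1)
  north (north): (row=6, col=1) -> (row=5, col=1)
  east (east): (row=5, col=1) -> (row=5, col=2)
  west (west): (row=5, col=2) -> (row=5, col=1)
Final: (row=5, col=1)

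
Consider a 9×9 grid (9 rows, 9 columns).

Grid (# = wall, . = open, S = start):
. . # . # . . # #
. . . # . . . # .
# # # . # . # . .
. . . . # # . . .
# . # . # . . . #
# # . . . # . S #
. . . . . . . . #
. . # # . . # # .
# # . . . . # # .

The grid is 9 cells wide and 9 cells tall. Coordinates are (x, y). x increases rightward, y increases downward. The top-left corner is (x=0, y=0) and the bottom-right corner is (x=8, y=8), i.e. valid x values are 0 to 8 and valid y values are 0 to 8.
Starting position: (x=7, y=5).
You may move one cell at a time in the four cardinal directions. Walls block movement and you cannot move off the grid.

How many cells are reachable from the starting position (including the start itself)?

BFS flood-fill from (x=7, y=5):
  Distance 0: (x=7, y=5)
  Distance 1: (x=7, y=4), (x=6, y=5), (x=7, y=6)
  Distance 2: (x=7, y=3), (x=6, y=4), (x=6, y=6)
  Distance 3: (x=7, y=2), (x=6, y=3), (x=8, y=3), (x=5, y=4), (x=5, y=6)
  Distance 4: (x=8, y=2), (x=4, y=6), (x=5, y=7)
  Distance 5: (x=8, y=1), (x=4, y=5), (x=3, y=6), (x=4, y=7), (x=5, y=8)
  Distance 6: (x=3, y=5), (x=2, y=6), (x=4, y=8)
  Distance 7: (x=3, y=4), (x=2, y=5), (x=1, y=6), (x=3, y=8)
  Distance 8: (x=3, y=3), (x=0, y=6), (x=1, y=7), (x=2, y=8)
  Distance 9: (x=3, y=2), (x=2, y=3), (x=0, y=7)
  Distance 10: (x=1, y=3)
  Distance 11: (x=0, y=3), (x=1, y=4)
Total reachable: 37 (grid has 51 open cells total)

Answer: Reachable cells: 37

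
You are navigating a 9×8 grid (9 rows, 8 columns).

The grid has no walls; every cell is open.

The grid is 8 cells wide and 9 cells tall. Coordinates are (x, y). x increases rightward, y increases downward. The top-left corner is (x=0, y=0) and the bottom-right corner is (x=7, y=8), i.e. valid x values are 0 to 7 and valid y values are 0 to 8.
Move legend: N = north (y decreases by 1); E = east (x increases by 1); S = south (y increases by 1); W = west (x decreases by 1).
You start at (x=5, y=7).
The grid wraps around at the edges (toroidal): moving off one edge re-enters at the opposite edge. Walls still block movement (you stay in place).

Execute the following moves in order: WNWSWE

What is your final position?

Start: (x=5, y=7)
  W (west): (x=5, y=7) -> (x=4, y=7)
  N (north): (x=4, y=7) -> (x=4, y=6)
  W (west): (x=4, y=6) -> (x=3, y=6)
  S (south): (x=3, y=6) -> (x=3, y=7)
  W (west): (x=3, y=7) -> (x=2, y=7)
  E (east): (x=2, y=7) -> (x=3, y=7)
Final: (x=3, y=7)

Answer: Final position: (x=3, y=7)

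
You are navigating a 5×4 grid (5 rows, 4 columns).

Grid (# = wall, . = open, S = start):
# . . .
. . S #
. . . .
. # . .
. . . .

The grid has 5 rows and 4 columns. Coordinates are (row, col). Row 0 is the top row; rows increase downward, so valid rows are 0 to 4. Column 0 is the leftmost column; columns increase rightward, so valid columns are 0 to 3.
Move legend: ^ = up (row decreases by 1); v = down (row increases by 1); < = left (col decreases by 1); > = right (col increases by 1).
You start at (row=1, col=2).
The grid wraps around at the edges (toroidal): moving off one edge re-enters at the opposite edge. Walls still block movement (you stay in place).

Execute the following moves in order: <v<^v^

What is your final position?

Answer: Final position: (row=1, col=0)

Derivation:
Start: (row=1, col=2)
  < (left): (row=1, col=2) -> (row=1, col=1)
  v (down): (row=1, col=1) -> (row=2, col=1)
  < (left): (row=2, col=1) -> (row=2, col=0)
  ^ (up): (row=2, col=0) -> (row=1, col=0)
  v (down): (row=1, col=0) -> (row=2, col=0)
  ^ (up): (row=2, col=0) -> (row=1, col=0)
Final: (row=1, col=0)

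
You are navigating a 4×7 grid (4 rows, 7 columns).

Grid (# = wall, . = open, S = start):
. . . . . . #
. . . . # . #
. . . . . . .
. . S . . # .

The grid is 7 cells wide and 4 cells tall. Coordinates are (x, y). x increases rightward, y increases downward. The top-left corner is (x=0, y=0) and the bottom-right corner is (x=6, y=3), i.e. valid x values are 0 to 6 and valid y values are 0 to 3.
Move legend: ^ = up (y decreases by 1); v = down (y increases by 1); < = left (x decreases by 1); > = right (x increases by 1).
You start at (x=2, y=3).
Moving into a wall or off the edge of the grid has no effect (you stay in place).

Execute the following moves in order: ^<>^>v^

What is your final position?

Start: (x=2, y=3)
  ^ (up): (x=2, y=3) -> (x=2, y=2)
  < (left): (x=2, y=2) -> (x=1, y=2)
  > (right): (x=1, y=2) -> (x=2, y=2)
  ^ (up): (x=2, y=2) -> (x=2, y=1)
  > (right): (x=2, y=1) -> (x=3, y=1)
  v (down): (x=3, y=1) -> (x=3, y=2)
  ^ (up): (x=3, y=2) -> (x=3, y=1)
Final: (x=3, y=1)

Answer: Final position: (x=3, y=1)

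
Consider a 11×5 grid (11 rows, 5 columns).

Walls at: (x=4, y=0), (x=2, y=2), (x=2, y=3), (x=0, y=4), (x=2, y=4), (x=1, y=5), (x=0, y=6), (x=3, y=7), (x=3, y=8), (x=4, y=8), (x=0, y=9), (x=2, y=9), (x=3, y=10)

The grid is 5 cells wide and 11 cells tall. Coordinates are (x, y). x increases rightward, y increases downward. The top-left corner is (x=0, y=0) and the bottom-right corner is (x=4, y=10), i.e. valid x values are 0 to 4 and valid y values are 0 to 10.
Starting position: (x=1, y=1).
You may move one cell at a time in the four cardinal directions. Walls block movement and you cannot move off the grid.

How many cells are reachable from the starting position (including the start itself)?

BFS flood-fill from (x=1, y=1):
  Distance 0: (x=1, y=1)
  Distance 1: (x=1, y=0), (x=0, y=1), (x=2, y=1), (x=1, y=2)
  Distance 2: (x=0, y=0), (x=2, y=0), (x=3, y=1), (x=0, y=2), (x=1, y=3)
  Distance 3: (x=3, y=0), (x=4, y=1), (x=3, y=2), (x=0, y=3), (x=1, y=4)
  Distance 4: (x=4, y=2), (x=3, y=3)
  Distance 5: (x=4, y=3), (x=3, y=4)
  Distance 6: (x=4, y=4), (x=3, y=5)
  Distance 7: (x=2, y=5), (x=4, y=5), (x=3, y=6)
  Distance 8: (x=2, y=6), (x=4, y=6)
  Distance 9: (x=1, y=6), (x=2, y=7), (x=4, y=7)
  Distance 10: (x=1, y=7), (x=2, y=8)
  Distance 11: (x=0, y=7), (x=1, y=8)
  Distance 12: (x=0, y=8), (x=1, y=9)
  Distance 13: (x=1, y=10)
  Distance 14: (x=0, y=10), (x=2, y=10)
Total reachable: 38 (grid has 42 open cells total)

Answer: Reachable cells: 38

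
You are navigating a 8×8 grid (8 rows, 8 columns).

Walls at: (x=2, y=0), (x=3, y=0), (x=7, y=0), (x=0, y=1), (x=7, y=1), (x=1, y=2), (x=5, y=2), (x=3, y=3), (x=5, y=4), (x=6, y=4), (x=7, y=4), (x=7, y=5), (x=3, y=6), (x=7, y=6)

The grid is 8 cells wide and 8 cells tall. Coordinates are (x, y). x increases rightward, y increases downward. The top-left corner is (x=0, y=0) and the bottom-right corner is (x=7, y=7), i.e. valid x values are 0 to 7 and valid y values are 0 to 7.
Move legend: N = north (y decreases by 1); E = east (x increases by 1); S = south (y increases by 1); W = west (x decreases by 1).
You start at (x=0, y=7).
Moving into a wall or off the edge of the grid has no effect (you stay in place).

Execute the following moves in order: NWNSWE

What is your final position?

Start: (x=0, y=7)
  N (north): (x=0, y=7) -> (x=0, y=6)
  W (west): blocked, stay at (x=0, y=6)
  N (north): (x=0, y=6) -> (x=0, y=5)
  S (south): (x=0, y=5) -> (x=0, y=6)
  W (west): blocked, stay at (x=0, y=6)
  E (east): (x=0, y=6) -> (x=1, y=6)
Final: (x=1, y=6)

Answer: Final position: (x=1, y=6)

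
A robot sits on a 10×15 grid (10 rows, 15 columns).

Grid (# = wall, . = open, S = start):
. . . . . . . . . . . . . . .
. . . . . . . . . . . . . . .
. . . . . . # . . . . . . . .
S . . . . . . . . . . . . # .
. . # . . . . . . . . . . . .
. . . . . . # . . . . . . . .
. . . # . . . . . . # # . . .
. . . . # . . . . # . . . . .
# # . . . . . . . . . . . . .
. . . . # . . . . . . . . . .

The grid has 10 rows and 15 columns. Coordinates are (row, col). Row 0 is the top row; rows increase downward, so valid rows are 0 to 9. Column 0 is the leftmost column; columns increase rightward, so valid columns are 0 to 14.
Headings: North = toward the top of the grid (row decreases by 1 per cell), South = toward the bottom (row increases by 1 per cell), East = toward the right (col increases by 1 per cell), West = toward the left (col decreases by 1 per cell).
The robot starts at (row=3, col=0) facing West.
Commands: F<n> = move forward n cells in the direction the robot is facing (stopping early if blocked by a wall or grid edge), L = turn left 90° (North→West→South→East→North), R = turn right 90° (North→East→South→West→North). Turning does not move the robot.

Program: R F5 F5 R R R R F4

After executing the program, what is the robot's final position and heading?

Start: (row=3, col=0), facing West
  R: turn right, now facing North
  F5: move forward 3/5 (blocked), now at (row=0, col=0)
  F5: move forward 0/5 (blocked), now at (row=0, col=0)
  R: turn right, now facing East
  R: turn right, now facing South
  R: turn right, now facing West
  R: turn right, now facing North
  F4: move forward 0/4 (blocked), now at (row=0, col=0)
Final: (row=0, col=0), facing North

Answer: Final position: (row=0, col=0), facing North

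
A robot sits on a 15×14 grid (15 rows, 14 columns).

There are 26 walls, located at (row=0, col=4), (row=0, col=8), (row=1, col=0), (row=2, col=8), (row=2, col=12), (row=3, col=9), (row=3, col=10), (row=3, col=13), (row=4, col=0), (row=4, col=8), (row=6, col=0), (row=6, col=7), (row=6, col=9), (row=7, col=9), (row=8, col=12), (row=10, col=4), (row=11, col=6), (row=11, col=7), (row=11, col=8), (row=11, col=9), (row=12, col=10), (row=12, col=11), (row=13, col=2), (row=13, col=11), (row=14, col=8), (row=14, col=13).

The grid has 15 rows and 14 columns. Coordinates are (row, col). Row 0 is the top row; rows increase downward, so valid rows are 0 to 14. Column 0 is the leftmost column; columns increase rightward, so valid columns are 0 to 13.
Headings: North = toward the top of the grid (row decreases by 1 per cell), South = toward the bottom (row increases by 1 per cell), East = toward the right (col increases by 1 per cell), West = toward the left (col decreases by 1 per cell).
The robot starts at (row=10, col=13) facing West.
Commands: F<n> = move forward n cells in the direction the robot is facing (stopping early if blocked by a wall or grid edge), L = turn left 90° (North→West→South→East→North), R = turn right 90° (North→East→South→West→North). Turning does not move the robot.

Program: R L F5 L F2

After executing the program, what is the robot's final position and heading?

Answer: Final position: (row=10, col=8), facing South

Derivation:
Start: (row=10, col=13), facing West
  R: turn right, now facing North
  L: turn left, now facing West
  F5: move forward 5, now at (row=10, col=8)
  L: turn left, now facing South
  F2: move forward 0/2 (blocked), now at (row=10, col=8)
Final: (row=10, col=8), facing South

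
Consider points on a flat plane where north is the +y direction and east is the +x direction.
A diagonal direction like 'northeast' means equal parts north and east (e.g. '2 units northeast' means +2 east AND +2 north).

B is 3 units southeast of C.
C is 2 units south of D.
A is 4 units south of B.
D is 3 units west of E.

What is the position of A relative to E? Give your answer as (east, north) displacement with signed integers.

Answer: A is at (east=0, north=-9) relative to E.

Derivation:
Place E at the origin (east=0, north=0).
  D is 3 units west of E: delta (east=-3, north=+0); D at (east=-3, north=0).
  C is 2 units south of D: delta (east=+0, north=-2); C at (east=-3, north=-2).
  B is 3 units southeast of C: delta (east=+3, north=-3); B at (east=0, north=-5).
  A is 4 units south of B: delta (east=+0, north=-4); A at (east=0, north=-9).
Therefore A relative to E: (east=0, north=-9).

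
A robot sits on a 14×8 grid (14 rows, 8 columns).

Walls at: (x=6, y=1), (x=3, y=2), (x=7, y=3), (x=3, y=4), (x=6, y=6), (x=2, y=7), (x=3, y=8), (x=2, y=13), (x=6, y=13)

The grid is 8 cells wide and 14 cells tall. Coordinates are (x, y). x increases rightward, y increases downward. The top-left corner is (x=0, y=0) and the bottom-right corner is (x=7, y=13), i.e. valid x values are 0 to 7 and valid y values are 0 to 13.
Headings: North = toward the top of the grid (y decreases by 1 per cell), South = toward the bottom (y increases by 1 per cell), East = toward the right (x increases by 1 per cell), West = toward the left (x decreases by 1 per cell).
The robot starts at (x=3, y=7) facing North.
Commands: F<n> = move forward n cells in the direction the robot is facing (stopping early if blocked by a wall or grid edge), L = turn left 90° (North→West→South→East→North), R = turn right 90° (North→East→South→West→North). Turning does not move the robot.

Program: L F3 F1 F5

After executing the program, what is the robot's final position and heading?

Answer: Final position: (x=3, y=7), facing West

Derivation:
Start: (x=3, y=7), facing North
  L: turn left, now facing West
  F3: move forward 0/3 (blocked), now at (x=3, y=7)
  F1: move forward 0/1 (blocked), now at (x=3, y=7)
  F5: move forward 0/5 (blocked), now at (x=3, y=7)
Final: (x=3, y=7), facing West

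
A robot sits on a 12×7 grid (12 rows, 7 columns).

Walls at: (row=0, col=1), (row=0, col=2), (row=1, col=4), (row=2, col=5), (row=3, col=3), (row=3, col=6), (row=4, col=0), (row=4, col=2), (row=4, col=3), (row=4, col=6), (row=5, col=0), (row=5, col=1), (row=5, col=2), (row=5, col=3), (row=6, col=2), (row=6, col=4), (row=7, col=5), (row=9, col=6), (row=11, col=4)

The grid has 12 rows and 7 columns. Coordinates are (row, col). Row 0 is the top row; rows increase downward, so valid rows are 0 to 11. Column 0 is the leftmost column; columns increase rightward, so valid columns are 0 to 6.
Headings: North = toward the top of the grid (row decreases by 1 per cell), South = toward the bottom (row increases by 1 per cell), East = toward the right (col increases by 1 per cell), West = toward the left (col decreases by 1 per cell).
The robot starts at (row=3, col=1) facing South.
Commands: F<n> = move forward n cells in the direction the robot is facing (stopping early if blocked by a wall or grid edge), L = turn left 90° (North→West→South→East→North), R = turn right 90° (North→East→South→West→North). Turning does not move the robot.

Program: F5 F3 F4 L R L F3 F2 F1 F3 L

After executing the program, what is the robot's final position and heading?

Start: (row=3, col=1), facing South
  F5: move forward 1/5 (blocked), now at (row=4, col=1)
  F3: move forward 0/3 (blocked), now at (row=4, col=1)
  F4: move forward 0/4 (blocked), now at (row=4, col=1)
  L: turn left, now facing East
  R: turn right, now facing South
  L: turn left, now facing East
  F3: move forward 0/3 (blocked), now at (row=4, col=1)
  F2: move forward 0/2 (blocked), now at (row=4, col=1)
  F1: move forward 0/1 (blocked), now at (row=4, col=1)
  F3: move forward 0/3 (blocked), now at (row=4, col=1)
  L: turn left, now facing North
Final: (row=4, col=1), facing North

Answer: Final position: (row=4, col=1), facing North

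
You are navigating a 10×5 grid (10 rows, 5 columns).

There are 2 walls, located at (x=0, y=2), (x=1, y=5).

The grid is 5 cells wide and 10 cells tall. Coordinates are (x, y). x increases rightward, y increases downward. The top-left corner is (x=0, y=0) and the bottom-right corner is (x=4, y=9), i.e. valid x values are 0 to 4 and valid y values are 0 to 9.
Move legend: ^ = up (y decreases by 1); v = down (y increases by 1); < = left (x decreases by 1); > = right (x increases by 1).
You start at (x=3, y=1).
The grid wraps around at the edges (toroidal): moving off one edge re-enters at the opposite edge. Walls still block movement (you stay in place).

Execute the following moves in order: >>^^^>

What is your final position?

Start: (x=3, y=1)
  > (right): (x=3, y=1) -> (x=4, y=1)
  > (right): (x=4, y=1) -> (x=0, y=1)
  ^ (up): (x=0, y=1) -> (x=0, y=0)
  ^ (up): (x=0, y=0) -> (x=0, y=9)
  ^ (up): (x=0, y=9) -> (x=0, y=8)
  > (right): (x=0, y=8) -> (x=1, y=8)
Final: (x=1, y=8)

Answer: Final position: (x=1, y=8)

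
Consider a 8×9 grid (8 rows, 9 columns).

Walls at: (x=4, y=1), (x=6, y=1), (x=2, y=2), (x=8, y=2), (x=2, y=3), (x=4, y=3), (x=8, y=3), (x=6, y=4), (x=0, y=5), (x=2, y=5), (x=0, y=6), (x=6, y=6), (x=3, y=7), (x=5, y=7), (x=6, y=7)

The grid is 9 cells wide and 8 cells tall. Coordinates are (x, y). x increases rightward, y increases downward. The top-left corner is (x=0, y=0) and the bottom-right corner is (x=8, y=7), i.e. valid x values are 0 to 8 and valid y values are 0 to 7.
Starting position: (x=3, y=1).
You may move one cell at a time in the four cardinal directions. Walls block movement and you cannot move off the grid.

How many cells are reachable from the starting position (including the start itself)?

BFS flood-fill from (x=3, y=1):
  Distance 0: (x=3, y=1)
  Distance 1: (x=3, y=0), (x=2, y=1), (x=3, y=2)
  Distance 2: (x=2, y=0), (x=4, y=0), (x=1, y=1), (x=4, y=2), (x=3, y=3)
  Distance 3: (x=1, y=0), (x=5, y=0), (x=0, y=1), (x=1, y=2), (x=5, y=2), (x=3, y=4)
  Distance 4: (x=0, y=0), (x=6, y=0), (x=5, y=1), (x=0, y=2), (x=6, y=2), (x=1, y=3), (x=5, y=3), (x=2, y=4), (x=4, y=4), (x=3, y=5)
  Distance 5: (x=7, y=0), (x=7, y=2), (x=0, y=3), (x=6, y=3), (x=1, y=4), (x=5, y=4), (x=4, y=5), (x=3, y=6)
  Distance 6: (x=8, y=0), (x=7, y=1), (x=7, y=3), (x=0, y=4), (x=1, y=5), (x=5, y=5), (x=2, y=6), (x=4, y=6)
  Distance 7: (x=8, y=1), (x=7, y=4), (x=6, y=5), (x=1, y=6), (x=5, y=6), (x=2, y=7), (x=4, y=7)
  Distance 8: (x=8, y=4), (x=7, y=5), (x=1, y=7)
  Distance 9: (x=8, y=5), (x=7, y=6), (x=0, y=7)
  Distance 10: (x=8, y=6), (x=7, y=7)
  Distance 11: (x=8, y=7)
Total reachable: 57 (grid has 57 open cells total)

Answer: Reachable cells: 57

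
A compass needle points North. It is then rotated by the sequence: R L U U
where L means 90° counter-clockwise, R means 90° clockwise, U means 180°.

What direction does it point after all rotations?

Answer: Final heading: North

Derivation:
Start: North
  R (right (90° clockwise)) -> East
  L (left (90° counter-clockwise)) -> North
  U (U-turn (180°)) -> South
  U (U-turn (180°)) -> North
Final: North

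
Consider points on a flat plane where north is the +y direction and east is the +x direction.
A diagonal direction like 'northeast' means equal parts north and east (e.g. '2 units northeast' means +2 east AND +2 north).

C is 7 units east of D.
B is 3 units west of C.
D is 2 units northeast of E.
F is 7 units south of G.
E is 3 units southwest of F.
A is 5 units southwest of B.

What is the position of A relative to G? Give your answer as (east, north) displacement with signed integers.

Answer: A is at (east=-2, north=-13) relative to G.

Derivation:
Place G at the origin (east=0, north=0).
  F is 7 units south of G: delta (east=+0, north=-7); F at (east=0, north=-7).
  E is 3 units southwest of F: delta (east=-3, north=-3); E at (east=-3, north=-10).
  D is 2 units northeast of E: delta (east=+2, north=+2); D at (east=-1, north=-8).
  C is 7 units east of D: delta (east=+7, north=+0); C at (east=6, north=-8).
  B is 3 units west of C: delta (east=-3, north=+0); B at (east=3, north=-8).
  A is 5 units southwest of B: delta (east=-5, north=-5); A at (east=-2, north=-13).
Therefore A relative to G: (east=-2, north=-13).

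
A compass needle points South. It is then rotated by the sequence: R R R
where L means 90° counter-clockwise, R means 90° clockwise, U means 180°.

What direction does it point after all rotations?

Start: South
  R (right (90° clockwise)) -> West
  R (right (90° clockwise)) -> North
  R (right (90° clockwise)) -> East
Final: East

Answer: Final heading: East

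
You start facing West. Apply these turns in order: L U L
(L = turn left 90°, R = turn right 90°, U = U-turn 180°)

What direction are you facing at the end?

Start: West
  L (left (90° counter-clockwise)) -> South
  U (U-turn (180°)) -> North
  L (left (90° counter-clockwise)) -> West
Final: West

Answer: Final heading: West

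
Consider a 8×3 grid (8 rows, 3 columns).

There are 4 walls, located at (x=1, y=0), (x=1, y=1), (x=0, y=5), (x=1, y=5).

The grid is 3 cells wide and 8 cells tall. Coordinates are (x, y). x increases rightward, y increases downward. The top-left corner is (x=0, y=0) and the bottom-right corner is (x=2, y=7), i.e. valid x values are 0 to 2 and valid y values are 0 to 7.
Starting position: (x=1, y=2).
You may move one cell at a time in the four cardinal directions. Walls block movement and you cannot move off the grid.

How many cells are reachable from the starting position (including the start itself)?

BFS flood-fill from (x=1, y=2):
  Distance 0: (x=1, y=2)
  Distance 1: (x=0, y=2), (x=2, y=2), (x=1, y=3)
  Distance 2: (x=0, y=1), (x=2, y=1), (x=0, y=3), (x=2, y=3), (x=1, y=4)
  Distance 3: (x=0, y=0), (x=2, y=0), (x=0, y=4), (x=2, y=4)
  Distance 4: (x=2, y=5)
  Distance 5: (x=2, y=6)
  Distance 6: (x=1, y=6), (x=2, y=7)
  Distance 7: (x=0, y=6), (x=1, y=7)
  Distance 8: (x=0, y=7)
Total reachable: 20 (grid has 20 open cells total)

Answer: Reachable cells: 20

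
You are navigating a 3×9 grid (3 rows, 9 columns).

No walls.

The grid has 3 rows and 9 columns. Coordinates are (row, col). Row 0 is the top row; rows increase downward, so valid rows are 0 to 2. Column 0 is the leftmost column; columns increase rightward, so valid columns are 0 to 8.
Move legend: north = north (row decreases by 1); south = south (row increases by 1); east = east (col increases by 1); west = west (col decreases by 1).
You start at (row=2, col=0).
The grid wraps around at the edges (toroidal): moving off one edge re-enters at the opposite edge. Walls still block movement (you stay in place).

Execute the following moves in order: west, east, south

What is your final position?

Answer: Final position: (row=0, col=0)

Derivation:
Start: (row=2, col=0)
  west (west): (row=2, col=0) -> (row=2, col=8)
  east (east): (row=2, col=8) -> (row=2, col=0)
  south (south): (row=2, col=0) -> (row=0, col=0)
Final: (row=0, col=0)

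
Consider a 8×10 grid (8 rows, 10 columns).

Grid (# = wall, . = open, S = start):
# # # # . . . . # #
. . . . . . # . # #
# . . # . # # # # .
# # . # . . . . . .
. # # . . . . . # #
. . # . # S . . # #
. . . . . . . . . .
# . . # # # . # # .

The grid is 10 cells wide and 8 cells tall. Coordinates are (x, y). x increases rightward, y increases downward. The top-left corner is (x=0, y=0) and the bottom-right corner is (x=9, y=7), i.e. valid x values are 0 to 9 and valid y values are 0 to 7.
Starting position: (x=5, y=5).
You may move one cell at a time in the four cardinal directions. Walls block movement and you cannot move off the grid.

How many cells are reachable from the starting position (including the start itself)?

BFS flood-fill from (x=5, y=5):
  Distance 0: (x=5, y=5)
  Distance 1: (x=5, y=4), (x=6, y=5), (x=5, y=6)
  Distance 2: (x=5, y=3), (x=4, y=4), (x=6, y=4), (x=7, y=5), (x=4, y=6), (x=6, y=6)
  Distance 3: (x=4, y=3), (x=6, y=3), (x=3, y=4), (x=7, y=4), (x=3, y=6), (x=7, y=6), (x=6, y=7)
  Distance 4: (x=4, y=2), (x=7, y=3), (x=3, y=5), (x=2, y=6), (x=8, y=6)
  Distance 5: (x=4, y=1), (x=8, y=3), (x=1, y=6), (x=9, y=6), (x=2, y=7)
  Distance 6: (x=4, y=0), (x=3, y=1), (x=5, y=1), (x=9, y=3), (x=1, y=5), (x=0, y=6), (x=1, y=7), (x=9, y=7)
  Distance 7: (x=5, y=0), (x=2, y=1), (x=9, y=2), (x=0, y=5)
  Distance 8: (x=6, y=0), (x=1, y=1), (x=2, y=2), (x=0, y=4)
  Distance 9: (x=7, y=0), (x=0, y=1), (x=1, y=2), (x=2, y=3)
  Distance 10: (x=7, y=1)
Total reachable: 48 (grid has 48 open cells total)

Answer: Reachable cells: 48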